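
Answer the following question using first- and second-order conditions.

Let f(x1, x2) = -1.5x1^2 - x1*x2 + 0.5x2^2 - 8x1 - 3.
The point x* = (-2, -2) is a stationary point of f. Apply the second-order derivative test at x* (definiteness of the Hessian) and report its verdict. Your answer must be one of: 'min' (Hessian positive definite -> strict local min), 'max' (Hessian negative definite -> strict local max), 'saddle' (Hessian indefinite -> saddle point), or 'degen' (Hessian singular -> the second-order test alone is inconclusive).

Compute the Hessian H = grad^2 f:
  H = [[-3, -1], [-1, 1]]
Verify stationarity: grad f(x*) = H x* + g = (0, 0).
Eigenvalues of H: -3.2361, 1.2361.
Eigenvalues have mixed signs, so H is indefinite -> x* is a saddle point.

saddle


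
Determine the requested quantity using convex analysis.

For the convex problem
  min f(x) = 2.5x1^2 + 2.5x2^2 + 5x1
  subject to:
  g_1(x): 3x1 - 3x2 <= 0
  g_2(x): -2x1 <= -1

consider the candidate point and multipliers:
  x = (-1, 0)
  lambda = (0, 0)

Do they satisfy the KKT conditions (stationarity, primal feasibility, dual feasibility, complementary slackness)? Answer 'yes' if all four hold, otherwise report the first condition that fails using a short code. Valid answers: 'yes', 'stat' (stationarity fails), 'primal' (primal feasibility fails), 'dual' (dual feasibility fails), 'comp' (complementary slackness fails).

Gradient of f: grad f(x) = Q x + c = (0, 0)
Constraint values g_i(x) = a_i^T x - b_i:
  g_1((-1, 0)) = -3
  g_2((-1, 0)) = 3
Stationarity residual: grad f(x) + sum_i lambda_i a_i = (0, 0)
  -> stationarity OK
Primal feasibility (all g_i <= 0): FAILS
Dual feasibility (all lambda_i >= 0): OK
Complementary slackness (lambda_i * g_i(x) = 0 for all i): OK

Verdict: the first failing condition is primal_feasibility -> primal.

primal


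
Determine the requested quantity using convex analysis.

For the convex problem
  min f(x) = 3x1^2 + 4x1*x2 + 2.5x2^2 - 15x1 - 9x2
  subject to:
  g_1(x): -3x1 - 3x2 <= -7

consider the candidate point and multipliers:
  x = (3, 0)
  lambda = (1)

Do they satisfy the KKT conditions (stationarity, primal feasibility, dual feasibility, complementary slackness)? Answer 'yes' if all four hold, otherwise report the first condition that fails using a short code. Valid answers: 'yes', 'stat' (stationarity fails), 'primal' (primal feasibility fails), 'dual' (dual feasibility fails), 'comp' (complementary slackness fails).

Gradient of f: grad f(x) = Q x + c = (3, 3)
Constraint values g_i(x) = a_i^T x - b_i:
  g_1((3, 0)) = -2
Stationarity residual: grad f(x) + sum_i lambda_i a_i = (0, 0)
  -> stationarity OK
Primal feasibility (all g_i <= 0): OK
Dual feasibility (all lambda_i >= 0): OK
Complementary slackness (lambda_i * g_i(x) = 0 for all i): FAILS

Verdict: the first failing condition is complementary_slackness -> comp.

comp


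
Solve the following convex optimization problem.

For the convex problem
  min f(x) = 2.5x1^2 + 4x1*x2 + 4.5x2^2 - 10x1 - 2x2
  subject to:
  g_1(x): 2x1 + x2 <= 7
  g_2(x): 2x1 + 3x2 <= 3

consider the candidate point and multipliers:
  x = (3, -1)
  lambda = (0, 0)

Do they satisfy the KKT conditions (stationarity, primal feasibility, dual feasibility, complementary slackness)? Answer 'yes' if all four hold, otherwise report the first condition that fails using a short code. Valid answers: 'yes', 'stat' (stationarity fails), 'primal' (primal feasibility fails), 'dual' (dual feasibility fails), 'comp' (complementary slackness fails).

Gradient of f: grad f(x) = Q x + c = (1, 1)
Constraint values g_i(x) = a_i^T x - b_i:
  g_1((3, -1)) = -2
  g_2((3, -1)) = 0
Stationarity residual: grad f(x) + sum_i lambda_i a_i = (1, 1)
  -> stationarity FAILS
Primal feasibility (all g_i <= 0): OK
Dual feasibility (all lambda_i >= 0): OK
Complementary slackness (lambda_i * g_i(x) = 0 for all i): OK

Verdict: the first failing condition is stationarity -> stat.

stat


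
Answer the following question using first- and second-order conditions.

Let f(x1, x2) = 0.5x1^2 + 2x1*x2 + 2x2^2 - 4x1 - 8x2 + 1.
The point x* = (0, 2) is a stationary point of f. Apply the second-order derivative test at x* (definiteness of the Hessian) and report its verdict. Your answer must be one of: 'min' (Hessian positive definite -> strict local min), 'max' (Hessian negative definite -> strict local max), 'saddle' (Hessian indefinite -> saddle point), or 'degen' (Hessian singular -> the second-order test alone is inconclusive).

Compute the Hessian H = grad^2 f:
  H = [[1, 2], [2, 4]]
Verify stationarity: grad f(x*) = H x* + g = (0, 0).
Eigenvalues of H: 0, 5.
H has a zero eigenvalue (singular; positive semidefinite but not definite), so H is neither positive definite, negative definite, nor indefinite. The second-order test alone is inconclusive -> degen.
(Indeed, f is constant along the null direction of H through x*, so x* is not a strict local extremum.)

degen


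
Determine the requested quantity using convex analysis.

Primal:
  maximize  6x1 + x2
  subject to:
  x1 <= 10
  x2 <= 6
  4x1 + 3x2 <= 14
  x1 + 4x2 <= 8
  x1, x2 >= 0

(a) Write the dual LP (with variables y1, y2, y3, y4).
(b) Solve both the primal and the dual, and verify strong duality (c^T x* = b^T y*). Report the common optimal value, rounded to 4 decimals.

The standard primal-dual pair for 'max c^T x s.t. A x <= b, x >= 0' is:
  Dual:  min b^T y  s.t.  A^T y >= c,  y >= 0.

So the dual LP is:
  minimize  10y1 + 6y2 + 14y3 + 8y4
  subject to:
    y1 + 4y3 + y4 >= 6
    y2 + 3y3 + 4y4 >= 1
    y1, y2, y3, y4 >= 0

Solving the primal: x* = (3.5, 0).
  primal value c^T x* = 21.
Solving the dual: y* = (0, 0, 1.5, 0).
  dual value b^T y* = 21.
Strong duality: c^T x* = b^T y*. Confirmed.

21


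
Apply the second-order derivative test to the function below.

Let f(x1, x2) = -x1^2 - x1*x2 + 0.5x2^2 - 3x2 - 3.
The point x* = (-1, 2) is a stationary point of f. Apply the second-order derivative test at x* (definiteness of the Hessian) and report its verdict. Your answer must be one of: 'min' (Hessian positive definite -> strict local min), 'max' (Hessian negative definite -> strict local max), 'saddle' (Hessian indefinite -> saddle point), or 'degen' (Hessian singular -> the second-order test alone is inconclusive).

Compute the Hessian H = grad^2 f:
  H = [[-2, -1], [-1, 1]]
Verify stationarity: grad f(x*) = H x* + g = (0, 0).
Eigenvalues of H: -2.3028, 1.3028.
Eigenvalues have mixed signs, so H is indefinite -> x* is a saddle point.

saddle


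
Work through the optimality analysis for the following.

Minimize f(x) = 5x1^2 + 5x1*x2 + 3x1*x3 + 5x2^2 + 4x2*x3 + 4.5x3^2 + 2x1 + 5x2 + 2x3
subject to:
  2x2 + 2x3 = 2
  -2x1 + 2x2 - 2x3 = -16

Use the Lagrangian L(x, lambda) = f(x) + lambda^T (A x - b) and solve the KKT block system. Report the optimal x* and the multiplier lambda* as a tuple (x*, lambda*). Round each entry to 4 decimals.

Form the Lagrangian:
  L(x, lambda) = (1/2) x^T Q x + c^T x + lambda^T (A x - b)
Stationarity (grad_x L = 0): Q x + c + A^T lambda = 0.
Primal feasibility: A x = b.

This gives the KKT block system:
  [ Q   A^T ] [ x     ]   [-c ]
  [ A    0  ] [ lambda ] = [ b ]

Solving the linear system:
  x*      = (1.5085, -2.7458, 3.7458)
  lambda* = (-7.3305, 7.2966)
  f(x*)   = 64.0932

x* = (1.5085, -2.7458, 3.7458), lambda* = (-7.3305, 7.2966)


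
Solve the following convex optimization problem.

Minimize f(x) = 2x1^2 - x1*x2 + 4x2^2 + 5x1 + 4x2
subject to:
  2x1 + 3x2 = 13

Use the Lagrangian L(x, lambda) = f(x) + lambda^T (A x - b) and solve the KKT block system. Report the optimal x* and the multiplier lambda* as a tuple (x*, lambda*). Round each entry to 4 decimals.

Form the Lagrangian:
  L(x, lambda) = (1/2) x^T Q x + c^T x + lambda^T (A x - b)
Stationarity (grad_x L = 0): Q x + c + A^T lambda = 0.
Primal feasibility: A x = b.

This gives the KKT block system:
  [ Q   A^T ] [ x     ]   [-c ]
  [ A    0  ] [ lambda ] = [ b ]

Solving the linear system:
  x*      = (2.825, 2.45)
  lambda* = (-6.925)
  f(x*)   = 56.975

x* = (2.825, 2.45), lambda* = (-6.925)


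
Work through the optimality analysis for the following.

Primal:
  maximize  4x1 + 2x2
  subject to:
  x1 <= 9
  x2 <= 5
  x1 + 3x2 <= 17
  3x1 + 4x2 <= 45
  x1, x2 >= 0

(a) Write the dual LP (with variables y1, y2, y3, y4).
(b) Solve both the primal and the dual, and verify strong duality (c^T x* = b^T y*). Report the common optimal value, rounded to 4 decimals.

The standard primal-dual pair for 'max c^T x s.t. A x <= b, x >= 0' is:
  Dual:  min b^T y  s.t.  A^T y >= c,  y >= 0.

So the dual LP is:
  minimize  9y1 + 5y2 + 17y3 + 45y4
  subject to:
    y1 + y3 + 3y4 >= 4
    y2 + 3y3 + 4y4 >= 2
    y1, y2, y3, y4 >= 0

Solving the primal: x* = (9, 2.6667).
  primal value c^T x* = 41.3333.
Solving the dual: y* = (3.3333, 0, 0.6667, 0).
  dual value b^T y* = 41.3333.
Strong duality: c^T x* = b^T y*. Confirmed.

41.3333


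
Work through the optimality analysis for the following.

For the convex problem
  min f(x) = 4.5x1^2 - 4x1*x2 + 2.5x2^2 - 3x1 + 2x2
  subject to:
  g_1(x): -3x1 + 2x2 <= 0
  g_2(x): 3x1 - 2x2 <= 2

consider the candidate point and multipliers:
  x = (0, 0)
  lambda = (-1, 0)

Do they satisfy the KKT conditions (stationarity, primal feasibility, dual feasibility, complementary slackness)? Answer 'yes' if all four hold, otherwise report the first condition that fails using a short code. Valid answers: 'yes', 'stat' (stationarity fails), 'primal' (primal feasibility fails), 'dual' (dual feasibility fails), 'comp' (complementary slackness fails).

Gradient of f: grad f(x) = Q x + c = (-3, 2)
Constraint values g_i(x) = a_i^T x - b_i:
  g_1((0, 0)) = 0
  g_2((0, 0)) = -2
Stationarity residual: grad f(x) + sum_i lambda_i a_i = (0, 0)
  -> stationarity OK
Primal feasibility (all g_i <= 0): OK
Dual feasibility (all lambda_i >= 0): FAILS
Complementary slackness (lambda_i * g_i(x) = 0 for all i): OK

Verdict: the first failing condition is dual_feasibility -> dual.

dual


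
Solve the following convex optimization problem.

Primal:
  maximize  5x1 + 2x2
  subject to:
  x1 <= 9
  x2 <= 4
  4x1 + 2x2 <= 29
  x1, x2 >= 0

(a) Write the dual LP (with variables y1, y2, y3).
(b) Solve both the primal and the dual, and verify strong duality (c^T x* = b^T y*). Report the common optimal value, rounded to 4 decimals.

The standard primal-dual pair for 'max c^T x s.t. A x <= b, x >= 0' is:
  Dual:  min b^T y  s.t.  A^T y >= c,  y >= 0.

So the dual LP is:
  minimize  9y1 + 4y2 + 29y3
  subject to:
    y1 + 4y3 >= 5
    y2 + 2y3 >= 2
    y1, y2, y3 >= 0

Solving the primal: x* = (7.25, 0).
  primal value c^T x* = 36.25.
Solving the dual: y* = (0, 0, 1.25).
  dual value b^T y* = 36.25.
Strong duality: c^T x* = b^T y*. Confirmed.

36.25


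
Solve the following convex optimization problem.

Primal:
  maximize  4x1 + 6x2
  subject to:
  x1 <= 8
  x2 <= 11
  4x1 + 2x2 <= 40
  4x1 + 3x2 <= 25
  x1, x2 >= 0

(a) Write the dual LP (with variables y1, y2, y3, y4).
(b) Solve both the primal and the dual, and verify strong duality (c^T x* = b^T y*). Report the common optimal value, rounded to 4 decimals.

The standard primal-dual pair for 'max c^T x s.t. A x <= b, x >= 0' is:
  Dual:  min b^T y  s.t.  A^T y >= c,  y >= 0.

So the dual LP is:
  minimize  8y1 + 11y2 + 40y3 + 25y4
  subject to:
    y1 + 4y3 + 4y4 >= 4
    y2 + 2y3 + 3y4 >= 6
    y1, y2, y3, y4 >= 0

Solving the primal: x* = (0, 8.3333).
  primal value c^T x* = 50.
Solving the dual: y* = (0, 0, 0, 2).
  dual value b^T y* = 50.
Strong duality: c^T x* = b^T y*. Confirmed.

50


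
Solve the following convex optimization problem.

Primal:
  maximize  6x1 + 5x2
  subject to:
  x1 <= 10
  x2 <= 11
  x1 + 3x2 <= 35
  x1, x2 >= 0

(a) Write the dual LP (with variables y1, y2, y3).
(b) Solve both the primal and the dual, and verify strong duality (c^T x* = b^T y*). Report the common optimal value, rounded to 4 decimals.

The standard primal-dual pair for 'max c^T x s.t. A x <= b, x >= 0' is:
  Dual:  min b^T y  s.t.  A^T y >= c,  y >= 0.

So the dual LP is:
  minimize  10y1 + 11y2 + 35y3
  subject to:
    y1 + y3 >= 6
    y2 + 3y3 >= 5
    y1, y2, y3 >= 0

Solving the primal: x* = (10, 8.3333).
  primal value c^T x* = 101.6667.
Solving the dual: y* = (4.3333, 0, 1.6667).
  dual value b^T y* = 101.6667.
Strong duality: c^T x* = b^T y*. Confirmed.

101.6667


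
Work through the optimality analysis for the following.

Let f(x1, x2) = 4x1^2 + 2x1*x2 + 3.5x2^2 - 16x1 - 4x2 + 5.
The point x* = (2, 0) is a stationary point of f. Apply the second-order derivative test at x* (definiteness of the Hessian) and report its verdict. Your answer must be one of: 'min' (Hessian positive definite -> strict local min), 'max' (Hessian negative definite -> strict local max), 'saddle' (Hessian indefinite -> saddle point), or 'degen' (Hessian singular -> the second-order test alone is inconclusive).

Compute the Hessian H = grad^2 f:
  H = [[8, 2], [2, 7]]
Verify stationarity: grad f(x*) = H x* + g = (0, 0).
Eigenvalues of H: 5.4384, 9.5616.
Both eigenvalues > 0, so H is positive definite -> x* is a strict local min.

min


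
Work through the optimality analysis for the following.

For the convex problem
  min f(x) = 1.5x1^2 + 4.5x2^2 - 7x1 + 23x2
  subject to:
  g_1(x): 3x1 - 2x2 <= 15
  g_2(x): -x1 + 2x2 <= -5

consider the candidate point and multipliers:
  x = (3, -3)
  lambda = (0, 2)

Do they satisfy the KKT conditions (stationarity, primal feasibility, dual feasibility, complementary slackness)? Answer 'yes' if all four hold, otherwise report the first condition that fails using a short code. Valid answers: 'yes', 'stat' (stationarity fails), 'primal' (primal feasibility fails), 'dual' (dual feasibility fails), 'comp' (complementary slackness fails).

Gradient of f: grad f(x) = Q x + c = (2, -4)
Constraint values g_i(x) = a_i^T x - b_i:
  g_1((3, -3)) = 0
  g_2((3, -3)) = -4
Stationarity residual: grad f(x) + sum_i lambda_i a_i = (0, 0)
  -> stationarity OK
Primal feasibility (all g_i <= 0): OK
Dual feasibility (all lambda_i >= 0): OK
Complementary slackness (lambda_i * g_i(x) = 0 for all i): FAILS

Verdict: the first failing condition is complementary_slackness -> comp.

comp


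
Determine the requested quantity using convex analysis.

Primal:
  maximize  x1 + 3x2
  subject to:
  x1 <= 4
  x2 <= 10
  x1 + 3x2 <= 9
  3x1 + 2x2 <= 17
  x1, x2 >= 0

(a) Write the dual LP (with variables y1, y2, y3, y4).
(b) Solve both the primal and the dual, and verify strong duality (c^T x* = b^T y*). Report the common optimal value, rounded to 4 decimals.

The standard primal-dual pair for 'max c^T x s.t. A x <= b, x >= 0' is:
  Dual:  min b^T y  s.t.  A^T y >= c,  y >= 0.

So the dual LP is:
  minimize  4y1 + 10y2 + 9y3 + 17y4
  subject to:
    y1 + y3 + 3y4 >= 1
    y2 + 3y3 + 2y4 >= 3
    y1, y2, y3, y4 >= 0

Solving the primal: x* = (4, 1.6667).
  primal value c^T x* = 9.
Solving the dual: y* = (0, 0, 1, 0).
  dual value b^T y* = 9.
Strong duality: c^T x* = b^T y*. Confirmed.

9


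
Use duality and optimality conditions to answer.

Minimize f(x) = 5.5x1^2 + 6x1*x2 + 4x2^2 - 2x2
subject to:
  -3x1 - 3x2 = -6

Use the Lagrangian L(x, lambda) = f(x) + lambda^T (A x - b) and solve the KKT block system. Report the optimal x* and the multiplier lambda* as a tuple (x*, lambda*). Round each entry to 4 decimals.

Form the Lagrangian:
  L(x, lambda) = (1/2) x^T Q x + c^T x + lambda^T (A x - b)
Stationarity (grad_x L = 0): Q x + c + A^T lambda = 0.
Primal feasibility: A x = b.

This gives the KKT block system:
  [ Q   A^T ] [ x     ]   [-c ]
  [ A    0  ] [ lambda ] = [ b ]

Solving the linear system:
  x*      = (0.2857, 1.7143)
  lambda* = (4.4762)
  f(x*)   = 11.7143

x* = (0.2857, 1.7143), lambda* = (4.4762)


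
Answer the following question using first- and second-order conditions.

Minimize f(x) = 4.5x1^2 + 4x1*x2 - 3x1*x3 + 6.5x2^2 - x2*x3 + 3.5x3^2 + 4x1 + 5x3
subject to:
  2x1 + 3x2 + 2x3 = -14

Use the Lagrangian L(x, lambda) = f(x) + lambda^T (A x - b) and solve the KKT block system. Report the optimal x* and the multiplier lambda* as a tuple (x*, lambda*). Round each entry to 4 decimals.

Form the Lagrangian:
  L(x, lambda) = (1/2) x^T Q x + c^T x + lambda^T (A x - b)
Stationarity (grad_x L = 0): Q x + c + A^T lambda = 0.
Primal feasibility: A x = b.

This gives the KKT block system:
  [ Q   A^T ] [ x     ]   [-c ]
  [ A    0  ] [ lambda ] = [ b ]

Solving the linear system:
  x*      = (-2.4481, -0.7571, -3.4162)
  lambda* = (5.4062)
  f(x*)   = 24.4066

x* = (-2.4481, -0.7571, -3.4162), lambda* = (5.4062)


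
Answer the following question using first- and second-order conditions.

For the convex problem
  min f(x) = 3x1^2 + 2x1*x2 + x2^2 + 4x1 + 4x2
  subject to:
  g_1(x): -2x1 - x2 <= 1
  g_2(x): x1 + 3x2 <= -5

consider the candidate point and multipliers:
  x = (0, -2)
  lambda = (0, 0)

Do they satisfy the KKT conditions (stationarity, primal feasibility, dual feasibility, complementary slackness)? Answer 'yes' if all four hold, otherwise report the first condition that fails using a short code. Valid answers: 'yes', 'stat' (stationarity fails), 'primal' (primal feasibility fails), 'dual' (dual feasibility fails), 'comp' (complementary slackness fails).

Gradient of f: grad f(x) = Q x + c = (0, 0)
Constraint values g_i(x) = a_i^T x - b_i:
  g_1((0, -2)) = 1
  g_2((0, -2)) = -1
Stationarity residual: grad f(x) + sum_i lambda_i a_i = (0, 0)
  -> stationarity OK
Primal feasibility (all g_i <= 0): FAILS
Dual feasibility (all lambda_i >= 0): OK
Complementary slackness (lambda_i * g_i(x) = 0 for all i): OK

Verdict: the first failing condition is primal_feasibility -> primal.

primal


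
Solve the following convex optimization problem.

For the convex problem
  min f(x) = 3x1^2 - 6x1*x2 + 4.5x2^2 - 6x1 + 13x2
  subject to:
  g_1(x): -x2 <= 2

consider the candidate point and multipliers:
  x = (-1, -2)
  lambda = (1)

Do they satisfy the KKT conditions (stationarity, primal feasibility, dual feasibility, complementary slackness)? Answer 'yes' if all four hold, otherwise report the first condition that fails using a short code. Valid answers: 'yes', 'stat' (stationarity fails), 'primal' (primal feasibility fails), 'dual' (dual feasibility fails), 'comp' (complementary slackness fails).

Gradient of f: grad f(x) = Q x + c = (0, 1)
Constraint values g_i(x) = a_i^T x - b_i:
  g_1((-1, -2)) = 0
Stationarity residual: grad f(x) + sum_i lambda_i a_i = (0, 0)
  -> stationarity OK
Primal feasibility (all g_i <= 0): OK
Dual feasibility (all lambda_i >= 0): OK
Complementary slackness (lambda_i * g_i(x) = 0 for all i): OK

Verdict: yes, KKT holds.

yes


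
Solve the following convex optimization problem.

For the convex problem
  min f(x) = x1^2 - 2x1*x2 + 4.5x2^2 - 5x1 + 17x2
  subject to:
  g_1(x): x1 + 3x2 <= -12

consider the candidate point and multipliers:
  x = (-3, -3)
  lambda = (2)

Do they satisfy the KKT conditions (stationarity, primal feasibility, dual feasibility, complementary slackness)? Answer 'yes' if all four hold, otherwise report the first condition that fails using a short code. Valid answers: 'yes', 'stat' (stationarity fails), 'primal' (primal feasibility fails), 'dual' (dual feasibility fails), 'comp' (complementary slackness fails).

Gradient of f: grad f(x) = Q x + c = (-5, -4)
Constraint values g_i(x) = a_i^T x - b_i:
  g_1((-3, -3)) = 0
Stationarity residual: grad f(x) + sum_i lambda_i a_i = (-3, 2)
  -> stationarity FAILS
Primal feasibility (all g_i <= 0): OK
Dual feasibility (all lambda_i >= 0): OK
Complementary slackness (lambda_i * g_i(x) = 0 for all i): OK

Verdict: the first failing condition is stationarity -> stat.

stat


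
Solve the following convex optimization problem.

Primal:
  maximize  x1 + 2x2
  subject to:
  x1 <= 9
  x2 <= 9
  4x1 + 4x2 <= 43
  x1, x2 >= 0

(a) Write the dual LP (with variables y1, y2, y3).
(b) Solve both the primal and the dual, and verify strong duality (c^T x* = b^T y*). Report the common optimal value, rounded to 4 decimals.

The standard primal-dual pair for 'max c^T x s.t. A x <= b, x >= 0' is:
  Dual:  min b^T y  s.t.  A^T y >= c,  y >= 0.

So the dual LP is:
  minimize  9y1 + 9y2 + 43y3
  subject to:
    y1 + 4y3 >= 1
    y2 + 4y3 >= 2
    y1, y2, y3 >= 0

Solving the primal: x* = (1.75, 9).
  primal value c^T x* = 19.75.
Solving the dual: y* = (0, 1, 0.25).
  dual value b^T y* = 19.75.
Strong duality: c^T x* = b^T y*. Confirmed.

19.75


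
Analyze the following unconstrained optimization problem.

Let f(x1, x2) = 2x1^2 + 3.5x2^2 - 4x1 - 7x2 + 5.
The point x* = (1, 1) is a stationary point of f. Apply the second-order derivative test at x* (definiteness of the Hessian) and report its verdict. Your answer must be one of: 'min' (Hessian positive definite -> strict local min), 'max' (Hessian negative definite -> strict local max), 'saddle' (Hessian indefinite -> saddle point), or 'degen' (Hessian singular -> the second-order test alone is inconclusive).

Compute the Hessian H = grad^2 f:
  H = [[4, 0], [0, 7]]
Verify stationarity: grad f(x*) = H x* + g = (0, 0).
Eigenvalues of H: 4, 7.
Both eigenvalues > 0, so H is positive definite -> x* is a strict local min.

min


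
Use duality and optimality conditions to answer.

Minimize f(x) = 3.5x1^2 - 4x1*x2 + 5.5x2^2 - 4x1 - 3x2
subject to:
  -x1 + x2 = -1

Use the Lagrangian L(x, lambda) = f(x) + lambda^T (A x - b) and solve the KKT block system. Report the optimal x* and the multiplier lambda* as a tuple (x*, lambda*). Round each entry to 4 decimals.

Form the Lagrangian:
  L(x, lambda) = (1/2) x^T Q x + c^T x + lambda^T (A x - b)
Stationarity (grad_x L = 0): Q x + c + A^T lambda = 0.
Primal feasibility: A x = b.

This gives the KKT block system:
  [ Q   A^T ] [ x     ]   [-c ]
  [ A    0  ] [ lambda ] = [ b ]

Solving the linear system:
  x*      = (1.4, 0.4)
  lambda* = (4.2)
  f(x*)   = -1.3

x* = (1.4, 0.4), lambda* = (4.2)


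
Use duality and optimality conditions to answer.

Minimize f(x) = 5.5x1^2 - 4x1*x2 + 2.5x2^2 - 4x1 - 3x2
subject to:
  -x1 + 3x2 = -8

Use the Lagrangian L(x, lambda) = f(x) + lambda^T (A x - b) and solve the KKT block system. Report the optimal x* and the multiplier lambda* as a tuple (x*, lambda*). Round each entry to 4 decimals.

Form the Lagrangian:
  L(x, lambda) = (1/2) x^T Q x + c^T x + lambda^T (A x - b)
Stationarity (grad_x L = 0): Q x + c + A^T lambda = 0.
Primal feasibility: A x = b.

This gives the KKT block system:
  [ Q   A^T ] [ x     ]   [-c ]
  [ A    0  ] [ lambda ] = [ b ]

Solving the linear system:
  x*      = (-0.1375, -2.7125)
  lambda* = (5.3375)
  f(x*)   = 25.6937

x* = (-0.1375, -2.7125), lambda* = (5.3375)


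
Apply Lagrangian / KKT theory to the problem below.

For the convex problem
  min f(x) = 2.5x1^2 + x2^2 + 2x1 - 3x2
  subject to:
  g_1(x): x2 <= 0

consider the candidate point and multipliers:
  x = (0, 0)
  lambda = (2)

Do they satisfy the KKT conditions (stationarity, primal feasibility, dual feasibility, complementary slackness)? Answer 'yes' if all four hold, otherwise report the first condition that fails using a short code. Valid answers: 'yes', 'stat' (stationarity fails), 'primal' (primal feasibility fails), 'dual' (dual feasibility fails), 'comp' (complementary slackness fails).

Gradient of f: grad f(x) = Q x + c = (2, -3)
Constraint values g_i(x) = a_i^T x - b_i:
  g_1((0, 0)) = 0
Stationarity residual: grad f(x) + sum_i lambda_i a_i = (2, -1)
  -> stationarity FAILS
Primal feasibility (all g_i <= 0): OK
Dual feasibility (all lambda_i >= 0): OK
Complementary slackness (lambda_i * g_i(x) = 0 for all i): OK

Verdict: the first failing condition is stationarity -> stat.

stat


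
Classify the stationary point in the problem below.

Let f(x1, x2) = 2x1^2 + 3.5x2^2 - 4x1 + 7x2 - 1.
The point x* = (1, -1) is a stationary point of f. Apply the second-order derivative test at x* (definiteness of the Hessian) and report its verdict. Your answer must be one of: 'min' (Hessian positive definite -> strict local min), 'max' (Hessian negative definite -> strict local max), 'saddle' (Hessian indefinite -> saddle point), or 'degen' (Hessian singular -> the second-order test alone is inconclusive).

Compute the Hessian H = grad^2 f:
  H = [[4, 0], [0, 7]]
Verify stationarity: grad f(x*) = H x* + g = (0, 0).
Eigenvalues of H: 4, 7.
Both eigenvalues > 0, so H is positive definite -> x* is a strict local min.

min


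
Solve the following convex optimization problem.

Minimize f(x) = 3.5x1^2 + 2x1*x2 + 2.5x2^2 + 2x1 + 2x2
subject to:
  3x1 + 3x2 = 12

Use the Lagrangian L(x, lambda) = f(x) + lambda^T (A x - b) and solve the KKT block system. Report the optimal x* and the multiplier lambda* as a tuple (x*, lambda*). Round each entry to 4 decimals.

Form the Lagrangian:
  L(x, lambda) = (1/2) x^T Q x + c^T x + lambda^T (A x - b)
Stationarity (grad_x L = 0): Q x + c + A^T lambda = 0.
Primal feasibility: A x = b.

This gives the KKT block system:
  [ Q   A^T ] [ x     ]   [-c ]
  [ A    0  ] [ lambda ] = [ b ]

Solving the linear system:
  x*      = (1.5, 2.5)
  lambda* = (-5.8333)
  f(x*)   = 39

x* = (1.5, 2.5), lambda* = (-5.8333)


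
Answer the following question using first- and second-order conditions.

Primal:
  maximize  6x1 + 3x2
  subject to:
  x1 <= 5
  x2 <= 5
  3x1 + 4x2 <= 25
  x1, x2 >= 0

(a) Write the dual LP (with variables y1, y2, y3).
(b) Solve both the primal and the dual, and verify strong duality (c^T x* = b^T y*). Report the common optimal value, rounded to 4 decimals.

The standard primal-dual pair for 'max c^T x s.t. A x <= b, x >= 0' is:
  Dual:  min b^T y  s.t.  A^T y >= c,  y >= 0.

So the dual LP is:
  minimize  5y1 + 5y2 + 25y3
  subject to:
    y1 + 3y3 >= 6
    y2 + 4y3 >= 3
    y1, y2, y3 >= 0

Solving the primal: x* = (5, 2.5).
  primal value c^T x* = 37.5.
Solving the dual: y* = (3.75, 0, 0.75).
  dual value b^T y* = 37.5.
Strong duality: c^T x* = b^T y*. Confirmed.

37.5


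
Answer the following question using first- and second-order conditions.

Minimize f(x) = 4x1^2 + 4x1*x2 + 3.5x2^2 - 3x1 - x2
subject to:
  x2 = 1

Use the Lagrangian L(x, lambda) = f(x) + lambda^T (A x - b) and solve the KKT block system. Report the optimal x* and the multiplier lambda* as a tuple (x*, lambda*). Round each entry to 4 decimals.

Form the Lagrangian:
  L(x, lambda) = (1/2) x^T Q x + c^T x + lambda^T (A x - b)
Stationarity (grad_x L = 0): Q x + c + A^T lambda = 0.
Primal feasibility: A x = b.

This gives the KKT block system:
  [ Q   A^T ] [ x     ]   [-c ]
  [ A    0  ] [ lambda ] = [ b ]

Solving the linear system:
  x*      = (-0.125, 1)
  lambda* = (-5.5)
  f(x*)   = 2.4375

x* = (-0.125, 1), lambda* = (-5.5)


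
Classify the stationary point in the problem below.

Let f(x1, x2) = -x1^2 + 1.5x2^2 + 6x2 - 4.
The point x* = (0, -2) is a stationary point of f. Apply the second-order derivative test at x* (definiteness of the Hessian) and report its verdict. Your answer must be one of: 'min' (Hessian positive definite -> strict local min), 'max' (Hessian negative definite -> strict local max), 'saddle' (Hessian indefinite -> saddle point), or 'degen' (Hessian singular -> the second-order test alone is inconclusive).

Compute the Hessian H = grad^2 f:
  H = [[-2, 0], [0, 3]]
Verify stationarity: grad f(x*) = H x* + g = (0, 0).
Eigenvalues of H: -2, 3.
Eigenvalues have mixed signs, so H is indefinite -> x* is a saddle point.

saddle


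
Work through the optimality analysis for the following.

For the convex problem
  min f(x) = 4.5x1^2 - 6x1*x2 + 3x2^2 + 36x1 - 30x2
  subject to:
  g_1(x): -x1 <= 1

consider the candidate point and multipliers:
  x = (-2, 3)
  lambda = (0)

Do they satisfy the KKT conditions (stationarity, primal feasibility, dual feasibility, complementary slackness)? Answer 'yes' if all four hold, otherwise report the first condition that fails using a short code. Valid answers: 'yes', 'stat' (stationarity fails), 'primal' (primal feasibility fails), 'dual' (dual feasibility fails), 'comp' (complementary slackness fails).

Gradient of f: grad f(x) = Q x + c = (0, 0)
Constraint values g_i(x) = a_i^T x - b_i:
  g_1((-2, 3)) = 1
Stationarity residual: grad f(x) + sum_i lambda_i a_i = (0, 0)
  -> stationarity OK
Primal feasibility (all g_i <= 0): FAILS
Dual feasibility (all lambda_i >= 0): OK
Complementary slackness (lambda_i * g_i(x) = 0 for all i): OK

Verdict: the first failing condition is primal_feasibility -> primal.

primal


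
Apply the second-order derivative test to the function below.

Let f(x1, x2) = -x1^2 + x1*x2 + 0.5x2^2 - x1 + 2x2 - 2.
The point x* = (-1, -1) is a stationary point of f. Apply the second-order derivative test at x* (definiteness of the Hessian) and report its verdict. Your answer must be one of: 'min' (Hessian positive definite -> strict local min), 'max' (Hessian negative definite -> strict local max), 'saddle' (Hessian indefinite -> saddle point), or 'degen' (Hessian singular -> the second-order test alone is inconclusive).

Compute the Hessian H = grad^2 f:
  H = [[-2, 1], [1, 1]]
Verify stationarity: grad f(x*) = H x* + g = (0, 0).
Eigenvalues of H: -2.3028, 1.3028.
Eigenvalues have mixed signs, so H is indefinite -> x* is a saddle point.

saddle


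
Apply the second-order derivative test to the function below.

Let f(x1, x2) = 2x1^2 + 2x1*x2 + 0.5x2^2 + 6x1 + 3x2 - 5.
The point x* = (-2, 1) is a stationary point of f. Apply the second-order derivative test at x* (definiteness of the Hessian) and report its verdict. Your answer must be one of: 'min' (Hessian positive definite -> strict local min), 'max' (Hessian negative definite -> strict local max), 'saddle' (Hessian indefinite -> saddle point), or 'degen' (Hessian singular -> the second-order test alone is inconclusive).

Compute the Hessian H = grad^2 f:
  H = [[4, 2], [2, 1]]
Verify stationarity: grad f(x*) = H x* + g = (0, 0).
Eigenvalues of H: 0, 5.
H has a zero eigenvalue (singular; positive semidefinite but not definite), so H is neither positive definite, negative definite, nor indefinite. The second-order test alone is inconclusive -> degen.
(Indeed, f is constant along the null direction of H through x*, so x* is not a strict local extremum.)

degen


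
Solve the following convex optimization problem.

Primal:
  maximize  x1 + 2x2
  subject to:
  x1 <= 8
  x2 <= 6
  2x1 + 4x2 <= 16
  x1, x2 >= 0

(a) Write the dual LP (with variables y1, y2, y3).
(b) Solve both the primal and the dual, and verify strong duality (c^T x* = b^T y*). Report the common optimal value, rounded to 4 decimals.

The standard primal-dual pair for 'max c^T x s.t. A x <= b, x >= 0' is:
  Dual:  min b^T y  s.t.  A^T y >= c,  y >= 0.

So the dual LP is:
  minimize  8y1 + 6y2 + 16y3
  subject to:
    y1 + 2y3 >= 1
    y2 + 4y3 >= 2
    y1, y2, y3 >= 0

Solving the primal: x* = (0, 4).
  primal value c^T x* = 8.
Solving the dual: y* = (0, 0, 0.5).
  dual value b^T y* = 8.
Strong duality: c^T x* = b^T y*. Confirmed.

8


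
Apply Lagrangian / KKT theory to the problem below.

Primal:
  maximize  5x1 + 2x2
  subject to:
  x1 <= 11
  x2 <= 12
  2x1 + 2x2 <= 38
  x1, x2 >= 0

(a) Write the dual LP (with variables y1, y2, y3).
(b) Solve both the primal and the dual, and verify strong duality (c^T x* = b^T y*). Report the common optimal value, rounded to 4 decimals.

The standard primal-dual pair for 'max c^T x s.t. A x <= b, x >= 0' is:
  Dual:  min b^T y  s.t.  A^T y >= c,  y >= 0.

So the dual LP is:
  minimize  11y1 + 12y2 + 38y3
  subject to:
    y1 + 2y3 >= 5
    y2 + 2y3 >= 2
    y1, y2, y3 >= 0

Solving the primal: x* = (11, 8).
  primal value c^T x* = 71.
Solving the dual: y* = (3, 0, 1).
  dual value b^T y* = 71.
Strong duality: c^T x* = b^T y*. Confirmed.

71


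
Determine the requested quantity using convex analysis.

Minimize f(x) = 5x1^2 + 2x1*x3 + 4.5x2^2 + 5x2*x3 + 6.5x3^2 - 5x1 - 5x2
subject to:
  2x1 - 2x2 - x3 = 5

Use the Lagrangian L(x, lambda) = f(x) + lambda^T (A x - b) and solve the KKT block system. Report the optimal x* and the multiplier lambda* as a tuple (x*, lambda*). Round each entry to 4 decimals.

Form the Lagrangian:
  L(x, lambda) = (1/2) x^T Q x + c^T x + lambda^T (A x - b)
Stationarity (grad_x L = 0): Q x + c + A^T lambda = 0.
Primal feasibility: A x = b.

This gives the KKT block system:
  [ Q   A^T ] [ x     ]   [-c ]
  [ A    0  ] [ lambda ] = [ b ]

Solving the linear system:
  x*      = (1.7838, -0.4377, -0.557)
  lambda* = (-5.8621)
  f(x*)   = 11.2898

x* = (1.7838, -0.4377, -0.557), lambda* = (-5.8621)


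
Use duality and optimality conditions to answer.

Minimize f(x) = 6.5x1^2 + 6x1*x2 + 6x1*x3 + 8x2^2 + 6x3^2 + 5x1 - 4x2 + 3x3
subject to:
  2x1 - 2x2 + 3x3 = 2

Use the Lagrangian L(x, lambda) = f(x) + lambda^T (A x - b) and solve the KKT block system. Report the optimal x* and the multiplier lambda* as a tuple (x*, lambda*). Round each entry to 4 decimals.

Form the Lagrangian:
  L(x, lambda) = (1/2) x^T Q x + c^T x + lambda^T (A x - b)
Stationarity (grad_x L = 0): Q x + c + A^T lambda = 0.
Primal feasibility: A x = b.

This gives the KKT block system:
  [ Q   A^T ] [ x     ]   [-c ]
  [ A    0  ] [ lambda ] = [ b ]

Solving the linear system:
  x*      = (-0.1007, -0.1342, 0.6443)
  lambda* = (-3.3758)
  f(x*)   = 4.3591

x* = (-0.1007, -0.1342, 0.6443), lambda* = (-3.3758)


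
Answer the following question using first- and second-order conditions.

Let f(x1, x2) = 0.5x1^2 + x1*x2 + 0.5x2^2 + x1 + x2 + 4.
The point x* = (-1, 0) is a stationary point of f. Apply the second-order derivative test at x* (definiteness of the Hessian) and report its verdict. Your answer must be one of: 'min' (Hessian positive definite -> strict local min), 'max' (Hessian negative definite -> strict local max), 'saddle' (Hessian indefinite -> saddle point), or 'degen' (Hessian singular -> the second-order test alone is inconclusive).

Compute the Hessian H = grad^2 f:
  H = [[1, 1], [1, 1]]
Verify stationarity: grad f(x*) = H x* + g = (0, 0).
Eigenvalues of H: 0, 2.
H has a zero eigenvalue (singular; positive semidefinite but not definite), so H is neither positive definite, negative definite, nor indefinite. The second-order test alone is inconclusive -> degen.
(Indeed, f is constant along the null direction of H through x*, so x* is not a strict local extremum.)

degen


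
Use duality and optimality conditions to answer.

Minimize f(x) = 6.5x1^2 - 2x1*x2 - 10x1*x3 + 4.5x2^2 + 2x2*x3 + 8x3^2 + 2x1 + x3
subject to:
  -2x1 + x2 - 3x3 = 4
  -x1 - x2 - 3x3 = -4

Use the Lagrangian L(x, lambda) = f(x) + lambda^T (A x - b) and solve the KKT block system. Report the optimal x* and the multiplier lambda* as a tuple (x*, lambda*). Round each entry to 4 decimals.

Form the Lagrangian:
  L(x, lambda) = (1/2) x^T Q x + c^T x + lambda^T (A x - b)
Stationarity (grad_x L = 0): Q x + c + A^T lambda = 0.
Primal feasibility: A x = b.

This gives the KKT block system:
  [ Q   A^T ] [ x     ]   [-c ]
  [ A    0  ] [ lambda ] = [ b ]

Solving the linear system:
  x*      = (-0.2857, 3.8571, 0.1429)
  lambda* = (-15.4762, 20.0952)
  f(x*)   = 70.9286

x* = (-0.2857, 3.8571, 0.1429), lambda* = (-15.4762, 20.0952)


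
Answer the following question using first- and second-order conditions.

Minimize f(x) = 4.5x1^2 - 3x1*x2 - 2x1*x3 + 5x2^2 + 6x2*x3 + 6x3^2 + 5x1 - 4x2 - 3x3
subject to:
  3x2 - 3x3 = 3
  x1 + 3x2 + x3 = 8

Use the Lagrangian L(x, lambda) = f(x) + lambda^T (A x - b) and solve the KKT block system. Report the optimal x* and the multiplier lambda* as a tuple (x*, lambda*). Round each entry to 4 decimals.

Form the Lagrangian:
  L(x, lambda) = (1/2) x^T Q x + c^T x + lambda^T (A x - b)
Stationarity (grad_x L = 0): Q x + c + A^T lambda = 0.
Primal feasibility: A x = b.

This gives the KKT block system:
  [ Q   A^T ] [ x     ]   [-c ]
  [ A    0  ] [ lambda ] = [ b ]

Solving the linear system:
  x*      = (1.2569, 1.9358, 0.9358)
  lambda* = (2.8991, -8.633)
  f(x*)   = 28.0505

x* = (1.2569, 1.9358, 0.9358), lambda* = (2.8991, -8.633)


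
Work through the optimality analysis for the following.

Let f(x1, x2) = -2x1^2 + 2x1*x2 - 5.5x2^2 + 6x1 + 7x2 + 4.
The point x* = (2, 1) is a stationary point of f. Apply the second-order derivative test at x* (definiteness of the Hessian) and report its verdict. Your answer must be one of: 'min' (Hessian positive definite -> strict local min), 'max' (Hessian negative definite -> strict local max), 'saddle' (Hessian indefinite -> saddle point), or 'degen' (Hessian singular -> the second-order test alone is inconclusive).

Compute the Hessian H = grad^2 f:
  H = [[-4, 2], [2, -11]]
Verify stationarity: grad f(x*) = H x* + g = (0, 0).
Eigenvalues of H: -11.5311, -3.4689.
Both eigenvalues < 0, so H is negative definite -> x* is a strict local max.

max


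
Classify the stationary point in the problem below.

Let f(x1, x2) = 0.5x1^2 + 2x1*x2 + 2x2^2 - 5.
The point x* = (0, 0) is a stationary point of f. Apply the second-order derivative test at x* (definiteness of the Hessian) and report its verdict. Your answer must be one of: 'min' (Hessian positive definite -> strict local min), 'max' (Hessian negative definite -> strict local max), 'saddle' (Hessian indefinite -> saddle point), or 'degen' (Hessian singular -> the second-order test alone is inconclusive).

Compute the Hessian H = grad^2 f:
  H = [[1, 2], [2, 4]]
Verify stationarity: grad f(x*) = H x* + g = (0, 0).
Eigenvalues of H: 0, 5.
H has a zero eigenvalue (singular; positive semidefinite but not definite), so H is neither positive definite, negative definite, nor indefinite. The second-order test alone is inconclusive -> degen.
(Indeed, f is constant along the null direction of H through x*, so x* is not a strict local extremum.)

degen


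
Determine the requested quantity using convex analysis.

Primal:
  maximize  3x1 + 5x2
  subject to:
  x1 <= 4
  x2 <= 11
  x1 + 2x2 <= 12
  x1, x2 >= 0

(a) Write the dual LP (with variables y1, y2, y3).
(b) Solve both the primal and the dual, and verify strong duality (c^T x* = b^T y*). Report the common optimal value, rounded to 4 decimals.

The standard primal-dual pair for 'max c^T x s.t. A x <= b, x >= 0' is:
  Dual:  min b^T y  s.t.  A^T y >= c,  y >= 0.

So the dual LP is:
  minimize  4y1 + 11y2 + 12y3
  subject to:
    y1 + y3 >= 3
    y2 + 2y3 >= 5
    y1, y2, y3 >= 0

Solving the primal: x* = (4, 4).
  primal value c^T x* = 32.
Solving the dual: y* = (0.5, 0, 2.5).
  dual value b^T y* = 32.
Strong duality: c^T x* = b^T y*. Confirmed.

32


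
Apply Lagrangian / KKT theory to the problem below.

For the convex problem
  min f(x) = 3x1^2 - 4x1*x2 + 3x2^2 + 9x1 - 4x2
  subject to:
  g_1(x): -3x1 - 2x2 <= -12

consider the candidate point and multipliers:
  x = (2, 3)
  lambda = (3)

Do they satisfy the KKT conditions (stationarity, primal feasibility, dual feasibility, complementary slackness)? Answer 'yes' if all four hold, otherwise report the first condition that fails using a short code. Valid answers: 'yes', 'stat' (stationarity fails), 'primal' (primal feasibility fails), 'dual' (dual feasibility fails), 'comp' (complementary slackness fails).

Gradient of f: grad f(x) = Q x + c = (9, 6)
Constraint values g_i(x) = a_i^T x - b_i:
  g_1((2, 3)) = 0
Stationarity residual: grad f(x) + sum_i lambda_i a_i = (0, 0)
  -> stationarity OK
Primal feasibility (all g_i <= 0): OK
Dual feasibility (all lambda_i >= 0): OK
Complementary slackness (lambda_i * g_i(x) = 0 for all i): OK

Verdict: yes, KKT holds.

yes


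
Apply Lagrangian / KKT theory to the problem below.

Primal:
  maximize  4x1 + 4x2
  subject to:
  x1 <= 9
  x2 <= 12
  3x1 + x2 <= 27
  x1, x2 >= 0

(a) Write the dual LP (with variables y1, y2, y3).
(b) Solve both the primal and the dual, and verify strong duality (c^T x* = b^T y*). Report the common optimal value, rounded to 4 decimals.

The standard primal-dual pair for 'max c^T x s.t. A x <= b, x >= 0' is:
  Dual:  min b^T y  s.t.  A^T y >= c,  y >= 0.

So the dual LP is:
  minimize  9y1 + 12y2 + 27y3
  subject to:
    y1 + 3y3 >= 4
    y2 + y3 >= 4
    y1, y2, y3 >= 0

Solving the primal: x* = (5, 12).
  primal value c^T x* = 68.
Solving the dual: y* = (0, 2.6667, 1.3333).
  dual value b^T y* = 68.
Strong duality: c^T x* = b^T y*. Confirmed.

68


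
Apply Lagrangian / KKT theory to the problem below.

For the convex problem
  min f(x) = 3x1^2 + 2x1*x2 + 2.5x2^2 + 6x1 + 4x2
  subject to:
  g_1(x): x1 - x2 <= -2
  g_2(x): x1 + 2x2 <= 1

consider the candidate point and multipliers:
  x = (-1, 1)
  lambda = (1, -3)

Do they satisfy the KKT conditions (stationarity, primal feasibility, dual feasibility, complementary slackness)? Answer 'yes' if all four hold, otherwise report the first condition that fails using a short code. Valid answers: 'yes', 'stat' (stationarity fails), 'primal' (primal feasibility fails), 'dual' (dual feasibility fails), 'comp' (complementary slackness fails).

Gradient of f: grad f(x) = Q x + c = (2, 7)
Constraint values g_i(x) = a_i^T x - b_i:
  g_1((-1, 1)) = 0
  g_2((-1, 1)) = 0
Stationarity residual: grad f(x) + sum_i lambda_i a_i = (0, 0)
  -> stationarity OK
Primal feasibility (all g_i <= 0): OK
Dual feasibility (all lambda_i >= 0): FAILS
Complementary slackness (lambda_i * g_i(x) = 0 for all i): OK

Verdict: the first failing condition is dual_feasibility -> dual.

dual
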